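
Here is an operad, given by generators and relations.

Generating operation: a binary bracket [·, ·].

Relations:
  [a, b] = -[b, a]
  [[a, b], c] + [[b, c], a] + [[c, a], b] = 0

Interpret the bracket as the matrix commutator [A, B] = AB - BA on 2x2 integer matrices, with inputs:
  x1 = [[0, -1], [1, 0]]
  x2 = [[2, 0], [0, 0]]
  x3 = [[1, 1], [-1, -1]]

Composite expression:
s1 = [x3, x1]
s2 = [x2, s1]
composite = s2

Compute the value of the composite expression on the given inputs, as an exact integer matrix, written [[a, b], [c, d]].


[[0, -4], [4, 0]]

[x3, x1] = [[0, -2], [-2, 0]]
[x2, [x3, x1]] = [[0, -4], [4, 0]]


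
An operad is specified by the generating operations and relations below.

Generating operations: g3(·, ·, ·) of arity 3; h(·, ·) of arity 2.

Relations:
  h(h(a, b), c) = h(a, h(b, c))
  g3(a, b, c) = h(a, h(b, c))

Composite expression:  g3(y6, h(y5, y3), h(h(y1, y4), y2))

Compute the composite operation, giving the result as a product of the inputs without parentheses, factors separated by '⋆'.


y6 ⋆ y5 ⋆ y3 ⋆ y1 ⋆ y4 ⋆ y2

Associativity of g3 dissolves the nesting; only the y-input order survives.
h(y5, y3) collapses to y5 ⋆ y3
h(y1, y4) collapses to y1 ⋆ y4
h(h(y1, y4), y2) collapses to y1 ⋆ y4 ⋆ y2
g3(y6, h(y5, y3), h(h(y1, y4), y2)) collapses to y6 ⋆ y5 ⋆ y3 ⋆ y1 ⋆ y4 ⋆ y2


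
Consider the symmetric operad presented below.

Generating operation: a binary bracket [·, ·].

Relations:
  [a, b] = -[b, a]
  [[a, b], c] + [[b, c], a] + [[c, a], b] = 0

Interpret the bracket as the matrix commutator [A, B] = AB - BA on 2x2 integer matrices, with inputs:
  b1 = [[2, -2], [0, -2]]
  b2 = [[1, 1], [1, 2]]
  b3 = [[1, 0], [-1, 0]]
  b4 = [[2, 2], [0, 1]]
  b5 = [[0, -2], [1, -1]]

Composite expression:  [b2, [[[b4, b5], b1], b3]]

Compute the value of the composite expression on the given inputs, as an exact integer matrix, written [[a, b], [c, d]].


[[0, 24], [-24, 0]]

[b4, b5] = [[2, -4], [-1, -2]]
[[b4, b5], b1] = [[-2, 8], [-4, 2]]
[[[b4, b5], b1], b3] = [[-8, -8], [-8, 8]]
[b2, [[[b4, b5], b1], b3]] = [[0, 24], [-24, 0]]


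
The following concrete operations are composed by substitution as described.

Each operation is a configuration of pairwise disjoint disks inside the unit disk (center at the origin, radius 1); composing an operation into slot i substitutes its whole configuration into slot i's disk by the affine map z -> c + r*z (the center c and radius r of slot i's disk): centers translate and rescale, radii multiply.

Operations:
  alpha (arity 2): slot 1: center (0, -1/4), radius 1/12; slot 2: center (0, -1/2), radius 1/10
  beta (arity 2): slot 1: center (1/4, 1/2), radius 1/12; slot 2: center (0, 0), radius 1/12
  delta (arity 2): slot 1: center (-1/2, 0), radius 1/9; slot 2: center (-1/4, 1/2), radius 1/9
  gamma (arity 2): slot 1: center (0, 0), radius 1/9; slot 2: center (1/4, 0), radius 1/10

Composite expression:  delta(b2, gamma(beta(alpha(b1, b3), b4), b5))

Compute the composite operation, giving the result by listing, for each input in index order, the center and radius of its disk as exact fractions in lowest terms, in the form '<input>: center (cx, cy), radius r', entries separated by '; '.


b1: center (-20/81, 1967/3888), radius 1/11664; b2: center (-1/2, 0), radius 1/9; b3: center (-20/81, 983/1944), radius 1/9720; b4: center (-1/4, 1/2), radius 1/972; b5: center (-2/9, 1/2), radius 1/90


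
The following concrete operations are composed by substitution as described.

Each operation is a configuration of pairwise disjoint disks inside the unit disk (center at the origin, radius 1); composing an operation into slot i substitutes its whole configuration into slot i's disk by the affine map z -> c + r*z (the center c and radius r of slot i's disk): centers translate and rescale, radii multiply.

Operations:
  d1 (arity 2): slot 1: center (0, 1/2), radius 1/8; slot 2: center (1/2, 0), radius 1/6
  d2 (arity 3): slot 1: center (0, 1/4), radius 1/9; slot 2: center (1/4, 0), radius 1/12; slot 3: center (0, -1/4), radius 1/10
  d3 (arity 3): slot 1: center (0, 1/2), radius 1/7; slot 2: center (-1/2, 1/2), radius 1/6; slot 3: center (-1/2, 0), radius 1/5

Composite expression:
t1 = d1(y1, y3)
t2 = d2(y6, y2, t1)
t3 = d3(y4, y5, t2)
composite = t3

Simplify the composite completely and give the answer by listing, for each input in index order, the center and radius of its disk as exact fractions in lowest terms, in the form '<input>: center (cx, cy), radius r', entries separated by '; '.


Affine substitution under d3: radii multiply and y-centers shift.
tracing y4 down its 1-map path: center (0, 1/2), radius 1/7
tracing y5 down its 1-map path: center (-1/2, 1/2), radius 1/6
tracing y6 down its 2-map path: center (-1/2, 1/20), radius 1/45
tracing y2 down its 2-map path: center (-9/20, 0), radius 1/60
tracing y1 down its 3-map path: center (-1/2, -1/25), radius 1/400
tracing y3 down its 3-map path: center (-49/100, -1/20), radius 1/300

y1: center (-1/2, -1/25), radius 1/400; y2: center (-9/20, 0), radius 1/60; y3: center (-49/100, -1/20), radius 1/300; y4: center (0, 1/2), radius 1/7; y5: center (-1/2, 1/2), radius 1/6; y6: center (-1/2, 1/20), radius 1/45


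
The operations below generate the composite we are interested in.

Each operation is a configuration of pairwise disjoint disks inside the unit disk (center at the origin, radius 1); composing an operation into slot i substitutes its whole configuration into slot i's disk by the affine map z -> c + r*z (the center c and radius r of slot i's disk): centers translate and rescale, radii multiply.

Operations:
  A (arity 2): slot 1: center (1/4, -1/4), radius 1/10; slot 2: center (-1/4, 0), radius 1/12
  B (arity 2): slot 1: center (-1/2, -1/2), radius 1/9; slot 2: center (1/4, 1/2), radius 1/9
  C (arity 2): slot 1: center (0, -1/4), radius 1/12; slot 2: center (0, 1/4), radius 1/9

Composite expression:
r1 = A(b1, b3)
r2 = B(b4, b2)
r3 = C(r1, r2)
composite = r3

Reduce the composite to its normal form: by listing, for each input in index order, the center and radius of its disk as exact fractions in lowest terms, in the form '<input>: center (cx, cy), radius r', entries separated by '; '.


b1: center (1/48, -13/48), radius 1/120; b2: center (1/36, 11/36), radius 1/81; b3: center (-1/48, -1/4), radius 1/144; b4: center (-1/18, 7/36), radius 1/81

Below C, radii multiply path by path; the b-disk centers shift.
b1 passes through 2 substitutions, ending at center (1/48, -13/48), radius 1/120
b3 passes through 2 substitutions, ending at center (-1/48, -1/4), radius 1/144
b4 passes through 2 substitutions, ending at center (-1/18, 7/36), radius 1/81
b2 passes through 2 substitutions, ending at center (1/36, 11/36), radius 1/81


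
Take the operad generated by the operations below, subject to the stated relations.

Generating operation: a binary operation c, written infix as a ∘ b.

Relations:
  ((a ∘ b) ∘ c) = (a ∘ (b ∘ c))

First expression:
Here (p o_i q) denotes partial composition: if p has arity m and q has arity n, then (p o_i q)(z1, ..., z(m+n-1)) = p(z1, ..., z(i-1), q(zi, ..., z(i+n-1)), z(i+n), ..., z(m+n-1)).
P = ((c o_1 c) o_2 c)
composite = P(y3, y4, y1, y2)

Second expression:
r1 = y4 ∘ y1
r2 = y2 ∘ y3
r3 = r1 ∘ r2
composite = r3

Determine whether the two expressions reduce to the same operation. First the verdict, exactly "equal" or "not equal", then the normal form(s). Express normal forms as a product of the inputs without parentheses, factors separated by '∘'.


not equal: they reduce to y3 ∘ y4 ∘ y1 ∘ y2 and y4 ∘ y1 ∘ y2 ∘ y3

The first expression reduces to y3 ∘ y4 ∘ y1 ∘ y2
The second expression reduces to y4 ∘ y1 ∘ y2 ∘ y3
Different reductions; not equal.


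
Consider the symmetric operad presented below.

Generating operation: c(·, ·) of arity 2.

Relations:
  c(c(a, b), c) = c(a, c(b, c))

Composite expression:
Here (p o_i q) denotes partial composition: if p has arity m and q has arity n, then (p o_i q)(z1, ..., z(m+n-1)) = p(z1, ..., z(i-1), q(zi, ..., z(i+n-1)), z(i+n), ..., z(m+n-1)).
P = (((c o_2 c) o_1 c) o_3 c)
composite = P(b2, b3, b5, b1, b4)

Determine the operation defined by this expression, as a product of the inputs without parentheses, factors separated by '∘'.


b2 ∘ b3 ∘ b5 ∘ b1 ∘ b4

Under associativity of c, the answer is the b's in reading order.
c(b2, b3) linearizes to b2 ∘ b3
c(b5, b1) linearizes to b5 ∘ b1
c(c(b5, b1), b4) linearizes to b5 ∘ b1 ∘ b4
c(c(b2, b3), c(c(b5, b1), b4)) linearizes to b2 ∘ b3 ∘ b5 ∘ b1 ∘ b4


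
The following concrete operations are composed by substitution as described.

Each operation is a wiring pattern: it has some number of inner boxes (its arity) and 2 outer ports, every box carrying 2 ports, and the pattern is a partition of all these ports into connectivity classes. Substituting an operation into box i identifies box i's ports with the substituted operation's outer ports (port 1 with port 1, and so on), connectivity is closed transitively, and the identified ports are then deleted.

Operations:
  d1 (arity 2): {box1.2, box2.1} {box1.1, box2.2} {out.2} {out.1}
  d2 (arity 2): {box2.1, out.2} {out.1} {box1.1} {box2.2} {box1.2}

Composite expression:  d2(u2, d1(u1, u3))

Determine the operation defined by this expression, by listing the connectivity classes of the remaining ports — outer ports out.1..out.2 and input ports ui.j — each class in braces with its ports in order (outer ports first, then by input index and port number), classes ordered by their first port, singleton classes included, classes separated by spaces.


{out.1} {out.2} {u1.1, u3.2} {u1.2, u3.1} {u2.1} {u2.2}

Connectivity passes through glued d2-boundaries; trace each wire chain.
the subtree at d1 composes to {out.1} {out.2} {u1.1, u3.2} {u1.2, u3.1} on (u1, u3); out.j = own outer ports
the subtree at d2 composes to {out.1} {out.2} {u1.1, u3.2} {u1.2, u3.1} {u2.1} {u2.2} on (u2, u1, u3); out.j = own outer ports


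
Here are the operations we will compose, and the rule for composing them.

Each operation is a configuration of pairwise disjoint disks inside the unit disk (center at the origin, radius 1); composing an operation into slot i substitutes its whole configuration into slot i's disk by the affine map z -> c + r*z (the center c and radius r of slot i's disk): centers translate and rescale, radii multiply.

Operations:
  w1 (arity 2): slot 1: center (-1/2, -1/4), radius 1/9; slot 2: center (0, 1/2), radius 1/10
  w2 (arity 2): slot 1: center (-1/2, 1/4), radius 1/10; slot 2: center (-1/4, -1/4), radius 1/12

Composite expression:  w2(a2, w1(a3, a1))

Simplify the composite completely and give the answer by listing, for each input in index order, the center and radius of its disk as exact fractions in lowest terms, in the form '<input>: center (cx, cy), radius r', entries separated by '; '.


a1: center (-1/4, -5/24), radius 1/120; a2: center (-1/2, 1/4), radius 1/10; a3: center (-7/24, -13/48), radius 1/108

Follow each a-input down from w2: c' goes to c + r*c', radius to r*r'.
a2: after 1 affine step, its disk has center (-1/2, 1/4), radius 1/10
a3: after 2 affine steps, its disk has center (-7/24, -13/48), radius 1/108
a1: after 2 affine steps, its disk has center (-1/4, -5/24), radius 1/120


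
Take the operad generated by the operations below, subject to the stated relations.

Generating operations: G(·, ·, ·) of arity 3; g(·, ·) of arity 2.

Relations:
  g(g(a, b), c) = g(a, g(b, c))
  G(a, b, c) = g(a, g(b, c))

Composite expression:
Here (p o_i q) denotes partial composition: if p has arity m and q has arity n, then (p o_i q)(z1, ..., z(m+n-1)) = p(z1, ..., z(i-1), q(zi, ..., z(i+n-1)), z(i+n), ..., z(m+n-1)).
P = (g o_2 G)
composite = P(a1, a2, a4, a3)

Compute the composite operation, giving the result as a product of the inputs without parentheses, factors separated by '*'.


a1 * a2 * a4 * a3

Every regrouping of g is equal, so read the a-inputs in written order.
G(a2, a4, a3) unparenthesizes to a2 * a4 * a3
g(a1, G(a2, a4, a3)) unparenthesizes to a1 * a2 * a4 * a3


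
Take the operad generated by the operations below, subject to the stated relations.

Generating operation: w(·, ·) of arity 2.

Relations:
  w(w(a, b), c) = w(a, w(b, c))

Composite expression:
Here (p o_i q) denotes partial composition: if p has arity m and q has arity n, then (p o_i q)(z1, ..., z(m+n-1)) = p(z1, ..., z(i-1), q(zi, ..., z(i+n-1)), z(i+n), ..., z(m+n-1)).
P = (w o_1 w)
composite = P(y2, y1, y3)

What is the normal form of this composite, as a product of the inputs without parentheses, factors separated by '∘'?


Under associativity of w, the answer is the y's in reading order.
w(y2, y1) unparenthesizes to y2 ∘ y1
w(w(y2, y1), y3) unparenthesizes to y2 ∘ y1 ∘ y3

y2 ∘ y1 ∘ y3


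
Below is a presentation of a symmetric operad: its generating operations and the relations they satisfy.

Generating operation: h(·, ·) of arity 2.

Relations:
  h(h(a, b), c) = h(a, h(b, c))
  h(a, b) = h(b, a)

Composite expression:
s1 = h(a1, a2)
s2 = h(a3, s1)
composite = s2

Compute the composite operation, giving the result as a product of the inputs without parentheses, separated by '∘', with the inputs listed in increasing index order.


a1 ∘ a2 ∘ a3

Both nesting and order wash out for h; what remains is which a's occur.
h(a1, a2) reduces to a1 ∘ a2
h(a3, h(a1, a2)) reduces to a3 ∘ a1 ∘ a2
reordering the factors by index: a1 ∘ a2 ∘ a3


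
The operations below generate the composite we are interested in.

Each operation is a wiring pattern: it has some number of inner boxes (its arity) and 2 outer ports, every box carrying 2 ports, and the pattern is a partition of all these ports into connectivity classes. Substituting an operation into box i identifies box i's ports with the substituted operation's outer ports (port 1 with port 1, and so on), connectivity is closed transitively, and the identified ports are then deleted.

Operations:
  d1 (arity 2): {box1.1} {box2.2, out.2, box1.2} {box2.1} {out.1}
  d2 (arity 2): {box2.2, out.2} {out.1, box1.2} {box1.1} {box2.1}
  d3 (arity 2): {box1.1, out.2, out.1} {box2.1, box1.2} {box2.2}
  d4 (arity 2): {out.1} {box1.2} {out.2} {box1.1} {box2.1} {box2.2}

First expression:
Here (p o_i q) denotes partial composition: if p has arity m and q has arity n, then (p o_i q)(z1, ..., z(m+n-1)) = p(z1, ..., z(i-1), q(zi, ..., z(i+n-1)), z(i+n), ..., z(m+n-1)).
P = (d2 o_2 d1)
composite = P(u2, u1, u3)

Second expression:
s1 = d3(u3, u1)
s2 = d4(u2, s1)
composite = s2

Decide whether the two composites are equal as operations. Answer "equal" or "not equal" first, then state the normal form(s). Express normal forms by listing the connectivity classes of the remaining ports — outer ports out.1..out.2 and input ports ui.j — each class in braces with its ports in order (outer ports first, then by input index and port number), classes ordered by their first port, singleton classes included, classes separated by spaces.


not equal; first: {out.1, u2.2} {out.2, u1.2, u3.2} {u1.1} {u2.1} {u3.1}; second: {out.1} {out.2} {u1.1, u3.2} {u1.2} {u2.1} {u2.2} {u3.1}

The first expression, normalized: {out.1, u2.2} {out.2, u1.2, u3.2} {u1.1} {u2.1} {u3.1}
The second expression, normalized: {out.1} {out.2} {u1.1, u3.2} {u1.2} {u2.1} {u2.2} {u3.1}
They disagree, so not equal.


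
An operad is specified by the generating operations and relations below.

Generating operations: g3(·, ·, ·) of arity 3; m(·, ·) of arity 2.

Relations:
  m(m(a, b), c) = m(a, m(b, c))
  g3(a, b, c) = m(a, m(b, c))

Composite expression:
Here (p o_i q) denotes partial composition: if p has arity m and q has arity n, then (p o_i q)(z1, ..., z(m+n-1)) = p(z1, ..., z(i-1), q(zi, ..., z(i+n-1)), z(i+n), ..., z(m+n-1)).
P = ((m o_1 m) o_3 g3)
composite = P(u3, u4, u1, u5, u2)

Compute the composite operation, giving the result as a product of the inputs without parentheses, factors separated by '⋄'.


All parenthesizations of m agree; list the u-inputs left to right.
m(u3, u4) linearizes to u3 ⋄ u4
g3(u1, u5, u2) linearizes to u1 ⋄ u5 ⋄ u2
m(m(u3, u4), g3(u1, u5, u2)) linearizes to u3 ⋄ u4 ⋄ u1 ⋄ u5 ⋄ u2

u3 ⋄ u4 ⋄ u1 ⋄ u5 ⋄ u2


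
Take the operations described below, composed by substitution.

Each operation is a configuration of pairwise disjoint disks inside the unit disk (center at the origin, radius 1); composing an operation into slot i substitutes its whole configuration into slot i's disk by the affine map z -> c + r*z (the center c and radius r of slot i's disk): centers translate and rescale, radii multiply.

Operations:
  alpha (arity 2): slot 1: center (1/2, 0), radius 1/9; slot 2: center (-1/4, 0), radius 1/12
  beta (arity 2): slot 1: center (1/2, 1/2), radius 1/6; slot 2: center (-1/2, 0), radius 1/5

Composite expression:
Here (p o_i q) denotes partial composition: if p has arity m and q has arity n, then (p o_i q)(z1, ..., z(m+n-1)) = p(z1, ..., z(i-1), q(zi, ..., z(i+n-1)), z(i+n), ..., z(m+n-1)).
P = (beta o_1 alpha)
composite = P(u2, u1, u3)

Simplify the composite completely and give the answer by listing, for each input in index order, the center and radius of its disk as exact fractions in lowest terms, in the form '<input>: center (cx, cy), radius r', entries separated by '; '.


Only the slot chain above each u matters under beta; compose those maps.
tracing u2 down its 2-map path: center (7/12, 1/2), radius 1/54
tracing u1 down its 2-map path: center (11/24, 1/2), radius 1/72
tracing u3 down its 1-map path: center (-1/2, 0), radius 1/5

u1: center (11/24, 1/2), radius 1/72; u2: center (7/12, 1/2), radius 1/54; u3: center (-1/2, 0), radius 1/5


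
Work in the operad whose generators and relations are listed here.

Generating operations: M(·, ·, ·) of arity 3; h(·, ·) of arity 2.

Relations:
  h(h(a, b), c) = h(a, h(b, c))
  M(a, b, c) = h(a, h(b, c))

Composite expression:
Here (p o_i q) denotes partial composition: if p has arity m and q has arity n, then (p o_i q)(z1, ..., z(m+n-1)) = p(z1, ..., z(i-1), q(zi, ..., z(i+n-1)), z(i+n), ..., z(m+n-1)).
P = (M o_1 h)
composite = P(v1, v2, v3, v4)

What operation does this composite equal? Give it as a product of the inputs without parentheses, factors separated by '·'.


All parenthesizations of M agree; list the v-inputs left to right.
h(v1, v2) linearizes to v1 · v2
M(h(v1, v2), v3, v4) linearizes to v1 · v2 · v3 · v4

v1 · v2 · v3 · v4


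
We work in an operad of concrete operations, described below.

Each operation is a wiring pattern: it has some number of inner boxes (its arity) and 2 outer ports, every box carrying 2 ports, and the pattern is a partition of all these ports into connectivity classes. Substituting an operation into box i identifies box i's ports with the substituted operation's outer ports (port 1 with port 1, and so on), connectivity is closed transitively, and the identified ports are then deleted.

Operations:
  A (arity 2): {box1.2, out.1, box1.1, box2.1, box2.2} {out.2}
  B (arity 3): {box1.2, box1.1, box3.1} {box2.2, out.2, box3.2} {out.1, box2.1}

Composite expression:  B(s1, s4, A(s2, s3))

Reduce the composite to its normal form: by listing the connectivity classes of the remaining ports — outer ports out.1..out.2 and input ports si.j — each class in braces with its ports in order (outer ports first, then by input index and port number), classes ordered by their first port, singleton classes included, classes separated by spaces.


Two ports join when wires chain via B-identified ports.
composing A on (s2, s3), with out.j its own outer ports: {out.1, s2.1, s2.2, s3.1, s3.2} {out.2}
composing B on (s1, s4, s2, s3), with out.j its own outer ports: {out.1, s4.1} {out.2, s4.2} {s1.1, s1.2, s2.1, s2.2, s3.1, s3.2}

{out.1, s4.1} {out.2, s4.2} {s1.1, s1.2, s2.1, s2.2, s3.1, s3.2}


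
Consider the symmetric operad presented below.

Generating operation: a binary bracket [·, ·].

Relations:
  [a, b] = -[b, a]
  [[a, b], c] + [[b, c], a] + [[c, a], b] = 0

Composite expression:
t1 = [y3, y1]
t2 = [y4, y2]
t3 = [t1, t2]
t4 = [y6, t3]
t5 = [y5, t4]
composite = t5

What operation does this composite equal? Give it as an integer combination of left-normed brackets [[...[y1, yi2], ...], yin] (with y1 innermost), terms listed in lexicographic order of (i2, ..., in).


[[[[[y1, y3], y2], y4], y6], y5] - [[[[[y1, y3], y4], y2], y6], y5]

Expand each bracket as ab - ba; the y1-initial words give the coefficients.
Composite bracket: [y5, [y6, [[y3, y1], [y4, y2]]]]
Each bracket splits as ab - ba, giving 32 signed words (2^5 = 32).
Collect the words opening with y1:
  the word y1y3y2y4y6y5 carries sign +1 and contributes +[[[[[y1, y3], y2], y4], y6], y5]
  the word y1y3y4y2y6y5 carries sign -1 and contributes -[[[[[y1, y3], y4], y2], y6], y5]


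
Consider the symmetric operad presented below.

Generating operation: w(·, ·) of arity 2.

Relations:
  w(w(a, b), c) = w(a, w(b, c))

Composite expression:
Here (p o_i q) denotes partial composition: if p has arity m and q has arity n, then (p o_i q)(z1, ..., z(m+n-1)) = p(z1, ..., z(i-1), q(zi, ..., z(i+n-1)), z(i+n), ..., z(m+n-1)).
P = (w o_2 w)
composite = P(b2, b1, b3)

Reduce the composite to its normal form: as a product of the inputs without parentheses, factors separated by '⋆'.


b2 ⋆ b1 ⋆ b3


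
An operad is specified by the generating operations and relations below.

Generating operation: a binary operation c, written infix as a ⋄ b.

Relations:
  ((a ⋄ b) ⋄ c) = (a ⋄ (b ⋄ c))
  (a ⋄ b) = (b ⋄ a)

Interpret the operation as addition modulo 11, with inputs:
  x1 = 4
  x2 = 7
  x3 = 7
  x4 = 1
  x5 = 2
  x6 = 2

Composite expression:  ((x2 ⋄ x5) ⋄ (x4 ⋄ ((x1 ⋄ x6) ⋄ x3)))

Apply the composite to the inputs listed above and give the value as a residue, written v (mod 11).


(x2 ⋄ x5) = 9
(x1 ⋄ x6) = 6
((x1 ⋄ x6) ⋄ x3) = 2
(x4 ⋄ ((x1 ⋄ x6) ⋄ x3)) = 3
((x2 ⋄ x5) ⋄ (x4 ⋄ ((x1 ⋄ x6) ⋄ x3))) = 1

1 (mod 11)


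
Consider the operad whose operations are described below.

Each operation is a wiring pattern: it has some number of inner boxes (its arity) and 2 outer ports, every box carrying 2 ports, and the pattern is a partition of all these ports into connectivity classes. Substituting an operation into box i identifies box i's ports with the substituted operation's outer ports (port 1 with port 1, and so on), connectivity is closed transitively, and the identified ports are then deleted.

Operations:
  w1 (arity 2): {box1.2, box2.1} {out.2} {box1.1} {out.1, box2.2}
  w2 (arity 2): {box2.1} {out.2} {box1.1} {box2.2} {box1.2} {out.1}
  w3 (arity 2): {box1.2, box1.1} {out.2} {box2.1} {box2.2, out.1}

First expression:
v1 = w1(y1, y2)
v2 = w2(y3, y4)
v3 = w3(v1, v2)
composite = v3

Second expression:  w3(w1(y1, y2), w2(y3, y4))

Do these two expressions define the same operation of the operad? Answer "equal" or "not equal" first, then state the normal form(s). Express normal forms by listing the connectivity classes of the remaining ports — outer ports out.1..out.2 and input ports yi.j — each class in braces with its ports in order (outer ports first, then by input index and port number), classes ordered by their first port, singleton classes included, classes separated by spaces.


equal; both compose to {out.1} {out.2} {y1.1} {y1.2, y2.1} {y2.2} {y3.1} {y3.2} {y4.1} {y4.2}

In normal form, the first expression is {out.1} {out.2} {y1.1} {y1.2, y2.1} {y2.2} {y3.1} {y3.2} {y4.1} {y4.2}
In normal form, the second expression is {out.1} {out.2} {y1.1} {y1.2, y2.1} {y2.2} {y3.1} {y3.2} {y4.1} {y4.2}
One common form — equal.


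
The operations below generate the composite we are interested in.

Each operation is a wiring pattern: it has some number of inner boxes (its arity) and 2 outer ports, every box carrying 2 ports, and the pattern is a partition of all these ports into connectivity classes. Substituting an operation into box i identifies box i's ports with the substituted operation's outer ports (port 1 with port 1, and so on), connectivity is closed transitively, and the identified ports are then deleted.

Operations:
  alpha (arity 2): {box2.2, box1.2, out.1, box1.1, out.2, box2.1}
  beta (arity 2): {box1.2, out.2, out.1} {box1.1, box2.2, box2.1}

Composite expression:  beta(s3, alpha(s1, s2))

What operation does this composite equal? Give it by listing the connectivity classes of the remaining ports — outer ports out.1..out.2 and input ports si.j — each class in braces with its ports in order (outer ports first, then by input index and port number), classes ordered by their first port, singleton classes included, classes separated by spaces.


Substituting into beta glues patterns; closure does the rest.
stage alpha: inputs (s1, s2), connectivity {out.1, out.2, s1.1, s1.2, s2.1, s2.2}, out.j its boundary
stage beta: inputs (s3, s1, s2), connectivity {out.1, out.2, s3.2} {s1.1, s1.2, s2.1, s2.2, s3.1}, out.j its boundary

{out.1, out.2, s3.2} {s1.1, s1.2, s2.1, s2.2, s3.1}


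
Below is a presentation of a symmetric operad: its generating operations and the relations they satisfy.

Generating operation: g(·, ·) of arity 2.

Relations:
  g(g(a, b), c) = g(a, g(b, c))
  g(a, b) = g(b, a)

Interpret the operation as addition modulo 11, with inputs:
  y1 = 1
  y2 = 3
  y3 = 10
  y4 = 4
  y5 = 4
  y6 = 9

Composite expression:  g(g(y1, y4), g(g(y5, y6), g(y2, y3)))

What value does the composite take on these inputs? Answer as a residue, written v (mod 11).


9 (mod 11)

g(y1, y4) = 5
g(y5, y6) = 2
g(y2, y3) = 2
g(g(y5, y6), g(y2, y3)) = 4
g(g(y1, y4), g(g(y5, y6), g(y2, y3))) = 9


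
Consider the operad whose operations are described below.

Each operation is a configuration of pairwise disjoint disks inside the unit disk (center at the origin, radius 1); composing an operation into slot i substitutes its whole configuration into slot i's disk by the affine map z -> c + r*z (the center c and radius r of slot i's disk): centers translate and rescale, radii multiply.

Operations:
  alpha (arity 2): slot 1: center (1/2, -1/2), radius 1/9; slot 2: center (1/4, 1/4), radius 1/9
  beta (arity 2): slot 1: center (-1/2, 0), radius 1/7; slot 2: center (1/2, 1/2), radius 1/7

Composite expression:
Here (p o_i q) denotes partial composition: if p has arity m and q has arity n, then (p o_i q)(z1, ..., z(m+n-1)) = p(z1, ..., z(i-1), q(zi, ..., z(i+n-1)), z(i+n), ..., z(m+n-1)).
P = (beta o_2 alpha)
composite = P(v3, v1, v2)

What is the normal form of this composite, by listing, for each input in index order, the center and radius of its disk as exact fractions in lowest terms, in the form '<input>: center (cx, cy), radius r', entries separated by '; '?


Only the slot chain above each v matters under beta; compose those maps.
input v3: applying the 1 nested substitution gives center (-1/2, 0), radius 1/7
input v1: applying the 2 nested substitutions gives center (4/7, 3/7), radius 1/63
input v2: applying the 2 nested substitutions gives center (15/28, 15/28), radius 1/63

v1: center (4/7, 3/7), radius 1/63; v2: center (15/28, 15/28), radius 1/63; v3: center (-1/2, 0), radius 1/7


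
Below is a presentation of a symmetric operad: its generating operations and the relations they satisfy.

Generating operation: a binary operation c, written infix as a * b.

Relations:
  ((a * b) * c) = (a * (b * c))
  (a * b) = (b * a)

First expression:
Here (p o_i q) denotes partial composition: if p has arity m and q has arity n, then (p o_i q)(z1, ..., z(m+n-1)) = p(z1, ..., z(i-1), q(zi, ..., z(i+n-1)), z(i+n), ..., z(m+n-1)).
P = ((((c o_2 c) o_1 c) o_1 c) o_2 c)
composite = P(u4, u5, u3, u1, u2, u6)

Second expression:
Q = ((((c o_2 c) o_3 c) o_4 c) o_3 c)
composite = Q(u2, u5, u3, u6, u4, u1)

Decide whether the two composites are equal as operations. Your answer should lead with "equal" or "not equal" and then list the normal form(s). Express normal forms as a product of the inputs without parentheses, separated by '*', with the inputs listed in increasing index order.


equal: each reduces to u1 * u2 * u3 * u4 * u5 * u6

Reducing the first expression gives u1 * u2 * u3 * u4 * u5 * u6
Reducing the second expression gives u1 * u2 * u3 * u4 * u5 * u6
Same normal form: equal.


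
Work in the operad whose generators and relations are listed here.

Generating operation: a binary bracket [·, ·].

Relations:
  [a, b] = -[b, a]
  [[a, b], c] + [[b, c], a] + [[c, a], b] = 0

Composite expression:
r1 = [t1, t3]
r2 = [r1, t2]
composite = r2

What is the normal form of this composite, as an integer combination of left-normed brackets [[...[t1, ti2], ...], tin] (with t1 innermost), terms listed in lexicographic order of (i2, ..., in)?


Expand each bracket as ab - ba; the t1-initial words give the coefficients.
Composite bracket: [[t1, t3], t2]
Applying ab - ba throughout gives 4 signed words (2^2 = 4).
Collect the words opening with t1:
  sign of t1t3t2 is +1, so it contributes +[[t1, t3], t2]

[[t1, t3], t2]


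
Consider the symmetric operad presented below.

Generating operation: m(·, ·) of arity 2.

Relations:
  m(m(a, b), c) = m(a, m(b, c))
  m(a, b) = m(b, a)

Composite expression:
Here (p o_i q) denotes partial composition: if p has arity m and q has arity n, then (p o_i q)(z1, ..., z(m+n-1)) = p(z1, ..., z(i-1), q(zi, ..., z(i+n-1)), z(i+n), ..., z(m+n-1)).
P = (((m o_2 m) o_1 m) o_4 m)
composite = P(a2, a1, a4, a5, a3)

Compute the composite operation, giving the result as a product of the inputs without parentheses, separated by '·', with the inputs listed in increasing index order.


Key point: m commutes, so take the a-inputs in any fixed order.
m(a2, a1) spells out as a2 · a1
m(a5, a3) spells out as a5 · a3
m(a4, m(a5, a3)) spells out as a4 · a5 · a3
m(m(a2, a1), m(a4, m(a5, a3))) spells out as a2 · a1 · a4 · a5 · a3
commutativity sorts the factors: a1 · a2 · a3 · a4 · a5

a1 · a2 · a3 · a4 · a5


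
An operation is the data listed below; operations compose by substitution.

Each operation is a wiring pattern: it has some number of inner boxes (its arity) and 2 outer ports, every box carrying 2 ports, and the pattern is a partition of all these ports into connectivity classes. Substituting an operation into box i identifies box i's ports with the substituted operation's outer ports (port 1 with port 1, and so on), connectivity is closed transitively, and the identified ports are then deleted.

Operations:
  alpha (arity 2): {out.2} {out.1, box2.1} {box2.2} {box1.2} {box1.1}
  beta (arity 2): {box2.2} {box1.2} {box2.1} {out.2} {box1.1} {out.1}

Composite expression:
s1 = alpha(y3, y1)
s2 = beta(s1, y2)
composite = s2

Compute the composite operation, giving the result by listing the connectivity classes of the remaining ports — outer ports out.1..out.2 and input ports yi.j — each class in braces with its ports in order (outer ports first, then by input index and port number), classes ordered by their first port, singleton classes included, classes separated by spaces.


{out.1} {out.2} {y1.1} {y1.2} {y2.1} {y2.2} {y3.1} {y3.2}


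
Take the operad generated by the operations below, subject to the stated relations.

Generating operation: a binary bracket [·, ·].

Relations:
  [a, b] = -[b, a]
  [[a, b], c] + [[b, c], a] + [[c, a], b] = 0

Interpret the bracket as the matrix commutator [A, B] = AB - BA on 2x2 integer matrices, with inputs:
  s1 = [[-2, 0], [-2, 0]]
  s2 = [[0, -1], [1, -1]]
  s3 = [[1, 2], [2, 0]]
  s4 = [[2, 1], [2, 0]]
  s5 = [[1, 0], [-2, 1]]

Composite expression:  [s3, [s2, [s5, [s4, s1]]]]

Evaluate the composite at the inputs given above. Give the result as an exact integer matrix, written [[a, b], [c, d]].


[[-16, 40], [-32, 16]]


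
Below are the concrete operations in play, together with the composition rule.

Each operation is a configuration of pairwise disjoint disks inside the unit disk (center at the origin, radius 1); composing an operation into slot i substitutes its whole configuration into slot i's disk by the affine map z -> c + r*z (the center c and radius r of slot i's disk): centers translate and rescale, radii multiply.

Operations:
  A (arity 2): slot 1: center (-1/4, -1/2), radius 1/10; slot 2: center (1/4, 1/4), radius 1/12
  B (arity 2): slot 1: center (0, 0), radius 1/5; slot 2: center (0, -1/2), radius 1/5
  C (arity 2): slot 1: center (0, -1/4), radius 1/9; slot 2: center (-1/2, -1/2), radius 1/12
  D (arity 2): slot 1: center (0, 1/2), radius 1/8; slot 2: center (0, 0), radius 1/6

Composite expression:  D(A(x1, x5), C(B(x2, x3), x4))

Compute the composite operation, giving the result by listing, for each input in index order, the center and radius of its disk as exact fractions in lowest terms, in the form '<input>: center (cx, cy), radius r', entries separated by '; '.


Each x-disk chains the slot maps above it in D; radii multiply.
input x1: applying the 2 nested substitutions gives center (-1/32, 7/16), radius 1/80
input x5: applying the 2 nested substitutions gives center (1/32, 17/32), radius 1/96
input x2: applying the 3 nested substitutions gives center (0, -1/24), radius 1/270
input x3: applying the 3 nested substitutions gives center (0, -11/216), radius 1/270
input x4: applying the 2 nested substitutions gives center (-1/12, -1/12), radius 1/72

x1: center (-1/32, 7/16), radius 1/80; x2: center (0, -1/24), radius 1/270; x3: center (0, -11/216), radius 1/270; x4: center (-1/12, -1/12), radius 1/72; x5: center (1/32, 17/32), radius 1/96


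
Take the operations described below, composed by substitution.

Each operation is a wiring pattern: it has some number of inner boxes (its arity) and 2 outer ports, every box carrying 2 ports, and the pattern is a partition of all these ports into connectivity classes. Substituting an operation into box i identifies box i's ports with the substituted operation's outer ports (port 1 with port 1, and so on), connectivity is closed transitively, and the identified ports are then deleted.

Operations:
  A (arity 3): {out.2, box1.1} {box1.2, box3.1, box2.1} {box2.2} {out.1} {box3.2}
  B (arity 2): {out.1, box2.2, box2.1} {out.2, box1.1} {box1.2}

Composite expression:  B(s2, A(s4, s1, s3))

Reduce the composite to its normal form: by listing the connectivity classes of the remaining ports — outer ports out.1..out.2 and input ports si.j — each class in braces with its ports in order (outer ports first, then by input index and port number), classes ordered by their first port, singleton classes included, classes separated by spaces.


{out.1, s4.1} {out.2, s2.1} {s1.1, s3.1, s4.2} {s1.2} {s2.2} {s3.2}

Treat the ports identified at B as solder joints: merge, then drop.
stage A: inputs (s4, s1, s3), connectivity {out.1} {out.2, s4.1} {s1.1, s3.1, s4.2} {s1.2} {s3.2}, out.j its boundary
stage B: inputs (s2, s4, s1, s3), connectivity {out.1, s4.1} {out.2, s2.1} {s1.1, s3.1, s4.2} {s1.2} {s2.2} {s3.2}, out.j its boundary


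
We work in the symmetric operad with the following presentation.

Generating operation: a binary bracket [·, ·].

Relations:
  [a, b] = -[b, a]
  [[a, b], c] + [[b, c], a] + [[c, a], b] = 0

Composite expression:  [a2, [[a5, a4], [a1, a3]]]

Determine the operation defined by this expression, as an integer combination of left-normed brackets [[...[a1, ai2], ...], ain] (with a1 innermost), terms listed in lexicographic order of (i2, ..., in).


-[[[[a1, a3], a4], a5], a2] + [[[[a1, a3], a5], a4], a2]

In the tensor algebra, words opening a1 carry the a1-anchored form.
Composite bracket: [a2, [[a5, a4], [a1, a3]]]
Each bracket splits as ab - ba, giving 16 signed words (2^4 = 16).
Only words starting with a1 matter:
  a1a3a4a5a2 appears with sign -1, giving the term -[[[[a1, a3], a4], a5], a2]
  a1a3a5a4a2 appears with sign +1, giving the term +[[[[a1, a3], a5], a4], a2]


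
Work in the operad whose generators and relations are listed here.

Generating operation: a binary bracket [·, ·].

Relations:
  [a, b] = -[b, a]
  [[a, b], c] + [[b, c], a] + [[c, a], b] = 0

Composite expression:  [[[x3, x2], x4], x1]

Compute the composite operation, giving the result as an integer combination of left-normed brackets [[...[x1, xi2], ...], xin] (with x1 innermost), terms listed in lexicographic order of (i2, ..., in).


[[[x1, x2], x3], x4] - [[[x1, x3], x2], x4] - [[[x1, x4], x2], x3] + [[[x1, x4], x3], x2]

Skip Jacobi rewriting: expand, keep x1-initial words, read off terms.
Composite bracket: [[[x3, x2], x4], x1]
Expanding via [a, b] = ab - ba: 8 signed words (2^3 = 8).
The x1-initial words carry the normal form:
  the word x1x2x3x4 carries sign +1 and contributes +[[[x1, x2], x3], x4]
  the word x1x3x2x4 carries sign -1 and contributes -[[[x1, x3], x2], x4]
  the word x1x4x2x3 carries sign -1 and contributes -[[[x1, x4], x2], x3]
  the word x1x4x3x2 carries sign +1 and contributes +[[[x1, x4], x3], x2]


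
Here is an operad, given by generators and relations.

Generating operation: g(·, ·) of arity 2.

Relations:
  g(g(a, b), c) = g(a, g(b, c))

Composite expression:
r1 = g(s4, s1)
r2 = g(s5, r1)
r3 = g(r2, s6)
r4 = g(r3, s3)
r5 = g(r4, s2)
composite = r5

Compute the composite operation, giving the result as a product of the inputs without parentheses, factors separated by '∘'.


s5 ∘ s4 ∘ s1 ∘ s6 ∘ s3 ∘ s2


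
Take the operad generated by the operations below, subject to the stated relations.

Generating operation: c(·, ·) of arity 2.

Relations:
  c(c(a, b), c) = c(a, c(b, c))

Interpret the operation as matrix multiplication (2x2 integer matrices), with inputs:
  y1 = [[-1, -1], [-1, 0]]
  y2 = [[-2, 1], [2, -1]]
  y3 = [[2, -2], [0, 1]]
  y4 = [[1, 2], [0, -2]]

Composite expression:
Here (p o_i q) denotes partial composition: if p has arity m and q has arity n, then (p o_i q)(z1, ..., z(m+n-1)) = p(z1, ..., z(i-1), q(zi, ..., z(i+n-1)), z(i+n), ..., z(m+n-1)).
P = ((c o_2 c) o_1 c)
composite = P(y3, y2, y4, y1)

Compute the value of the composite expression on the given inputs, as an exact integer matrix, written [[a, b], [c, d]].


[[32, 8], [-8, -2]]


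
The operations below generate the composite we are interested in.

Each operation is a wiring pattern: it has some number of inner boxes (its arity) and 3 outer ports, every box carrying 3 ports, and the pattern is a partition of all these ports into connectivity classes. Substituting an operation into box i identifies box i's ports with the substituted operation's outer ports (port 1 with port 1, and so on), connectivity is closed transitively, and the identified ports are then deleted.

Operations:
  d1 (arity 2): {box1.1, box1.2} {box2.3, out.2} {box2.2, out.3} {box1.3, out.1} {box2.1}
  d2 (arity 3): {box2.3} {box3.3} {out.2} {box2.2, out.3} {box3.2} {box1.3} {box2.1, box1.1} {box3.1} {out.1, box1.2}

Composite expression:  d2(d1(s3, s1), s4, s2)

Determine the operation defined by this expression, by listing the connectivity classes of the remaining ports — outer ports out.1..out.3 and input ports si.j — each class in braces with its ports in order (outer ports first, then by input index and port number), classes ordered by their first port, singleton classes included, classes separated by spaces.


Reachability decides: close wires over d2-identified ports.
through d1, on inputs (s3, s1): {out.1, s3.3} {out.2, s1.3} {out.3, s1.2} {s1.1} {s3.1, s3.2} (out.j = stage outer ports)
through d2, on inputs (s3, s1, s4, s2): {out.1, s1.3} {out.2} {out.3, s4.2} {s1.1} {s1.2} {s2.1} {s2.2} {s2.3} {s3.1, s3.2} {s3.3, s4.1} {s4.3} (out.j = stage outer ports)

{out.1, s1.3} {out.2} {out.3, s4.2} {s1.1} {s1.2} {s2.1} {s2.2} {s2.3} {s3.1, s3.2} {s3.3, s4.1} {s4.3}


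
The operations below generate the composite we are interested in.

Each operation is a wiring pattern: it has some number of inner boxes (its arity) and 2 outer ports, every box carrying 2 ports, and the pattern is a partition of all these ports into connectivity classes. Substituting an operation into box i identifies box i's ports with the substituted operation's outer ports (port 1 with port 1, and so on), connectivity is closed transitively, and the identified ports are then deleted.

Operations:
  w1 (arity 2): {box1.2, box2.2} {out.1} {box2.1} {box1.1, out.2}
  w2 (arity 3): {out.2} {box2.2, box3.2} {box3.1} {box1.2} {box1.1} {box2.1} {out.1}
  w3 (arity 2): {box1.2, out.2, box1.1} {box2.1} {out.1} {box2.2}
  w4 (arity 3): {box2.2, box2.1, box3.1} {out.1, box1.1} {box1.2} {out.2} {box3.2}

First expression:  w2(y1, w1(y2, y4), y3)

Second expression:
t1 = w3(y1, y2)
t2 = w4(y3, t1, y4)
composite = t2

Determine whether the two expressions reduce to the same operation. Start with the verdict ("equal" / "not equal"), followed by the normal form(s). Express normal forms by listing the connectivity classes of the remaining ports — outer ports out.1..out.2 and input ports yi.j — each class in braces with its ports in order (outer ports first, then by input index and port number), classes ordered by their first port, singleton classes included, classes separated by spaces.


The first expression reduces to {out.1} {out.2} {y1.1} {y1.2} {y2.1, y3.2} {y2.2, y4.2} {y3.1} {y4.1}
The second expression reduces to {out.1, y3.1} {out.2} {y1.1, y1.2, y4.1} {y2.1} {y2.2} {y3.2} {y4.2}
The forms do not match — not equal.

not equal: they reduce to {out.1} {out.2} {y1.1} {y1.2} {y2.1, y3.2} {y2.2, y4.2} {y3.1} {y4.1} and {out.1, y3.1} {out.2} {y1.1, y1.2, y4.1} {y2.1} {y2.2} {y3.2} {y4.2}
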